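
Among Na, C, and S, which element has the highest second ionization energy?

Na

The second ionization energy removes an electron from the +1 ion. For each element: Na⁺ is the bare [Ne] core; C⁺ still has 3 valence electrons; S⁺ still has 5 valence electrons.
Core electrons are held far more tightly than valence electrons, so Na tops the IE_2 order.
Valence configurations: C⁺ [He]2s²2p¹, S⁺ [Ne]3s²3p³.
Tabulated IE_2 (kJ/mol): Na 4562, C 2353, S 2252.
Overall IE_2 order: S < C < Na.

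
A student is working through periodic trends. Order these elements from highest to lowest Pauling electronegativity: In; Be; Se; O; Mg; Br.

Be is in period 2, group 2; O is in period 2, group 16; Mg is in period 3, group 2; Se is in period 4, group 16; Br is in period 4, group 17; In is in period 5, group 13.
Atoms toward the upper right of the periodic table pull bonding electrons most strongly.
Here both period and group differ, so the two effects have to be weighed against each other.
Be > Mg: Be sits above Mg in group 2, so the down-group effect alone puts Be higher.
In > Be: the two effects oppose for this pair; the across-period effect wins (1.78 vs 1.57).
Se > In: both effects reinforce here, so Se is clearly the higher of the two.
Br > Se: Br lies to the right of Se in period 4, so the across-period effect alone puts Br higher.
O > Br: period and group pull opposite ways; the down-group shift dominates (3.44 vs 2.96).
Approximate values (Pauling): Be 1.57, O 3.44, Mg 1.31, Se 2.55, Br 2.96, In 1.78.
So from highest to lowest: O > Br > Se > In > Be > Mg.

O, Br, Se, In, Be, Mg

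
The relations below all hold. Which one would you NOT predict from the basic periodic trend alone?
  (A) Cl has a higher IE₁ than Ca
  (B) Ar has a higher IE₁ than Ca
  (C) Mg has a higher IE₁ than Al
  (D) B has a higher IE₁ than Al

The general trend: IE₁ increases across a period and decreases down a group.
(A) Cl (period 3, group 17) vs Ca (period 4, group 2): the stated order agrees with the simple trend.
(B) Ar (period 3, group 18) vs Ca (period 4, group 2): the stated order agrees with the simple trend.
(C) Mg (period 3, group 2) vs Al (period 3, group 13): the stated order contradicts the simple trend.
(D) B (period 2, group 13) vs Al (period 3, group 13): the stated order agrees with the simple trend.
The exception is (C): Al's single 3p electron is easier to remove than one from Mg's filled 3s².

(C)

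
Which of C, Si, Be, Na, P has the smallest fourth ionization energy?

After 3 electrons have been removed, what remains? C³⁺ still has 1 valence electron; Si³⁺ still has 1 valence electron; Be³⁺ is already 1 electron into the core; Na³⁺ is already 2 electrons into the core; P³⁺ still has 2 valence electrons.
Core electrons are held far more tightly than valence electrons, so Na and Be top the IE_4 order.
Valence configurations: C³⁺ [He]2s¹, Si³⁺ [Ne]3s¹, P³⁺ [Ne]3s².
Tabulated IE_4 (kJ/mol): C 6223, Si 4356, Be 21007, Na 9543, P 4964.
Overall IE_4 order: Si < P < C < Na < Be.

Si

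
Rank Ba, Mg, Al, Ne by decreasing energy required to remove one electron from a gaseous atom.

Ne is in period 2, group 18; Mg is in period 3, group 2; Al is in period 3, group 13; Ba is in period 6, group 2.
Across a period the outer electron is held more tightly (higher IE₁); down a group it sits in a higher shell, more shielded, and comes off more easily.
Here both period and group differ, so the two effects have to be weighed against each other.
Al > Ba: both effects reinforce here, so Al is clearly the higher of the two.
Mg > Al: this pair runs against the simple trend — see the exception note.
Ne > Mg: both effects reinforce here, so Ne is clearly the higher of the two.
Note the exception: Mg has a higher first ionization energy than Al, contrary to the simple trend — Al's single 3p electron is easier to remove than one from Mg's filled 3s².
Tabulated first ionization energy (kJ/mol): Ne 2081, Mg 738, Al 578, Ba 503.
So from highest to lowest: Ne > Mg > Al > Ba.

Ne, Mg, Al, Ba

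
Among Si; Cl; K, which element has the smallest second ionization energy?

The second ionization energy removes an electron from the +1 ion. For each element: Si⁺ still has 3 valence electrons; Cl⁺ still has 6 valence electrons; K⁺ is the bare [Ar] core.
Pulling an electron out of a noble-gas core costs far more than removing a remaining valence electron, so K sits at the high end of IE_2.
Valence configurations: Si⁺ [Ne]3s²3p¹, Cl⁺ [Ne]3s²3p⁴.
Approximate IE_2 values (kJ/mol): Si 1577, Cl 2298, K 3052.
Putting it together, IE_2: Si < Cl < K.

Si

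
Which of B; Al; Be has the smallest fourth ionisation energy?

Al

The fourth ionization energy removes an electron from the +3 ion. For each element: B³⁺ is the bare [He] core; Al³⁺ is the bare [Ne] core; Be³⁺ is already 1 electron into the core.
All of these are removing an electron from a noble-gas core or deeper; the smaller core (lower principal quantum number) is held far more tightly, and within a period the higher nuclear charge binds the same core more tightly.
Approximate IE_4 values (kJ/mol): B 25026, Al 11577, Be 21007.
Overall IE_4 order: Al < Be < B.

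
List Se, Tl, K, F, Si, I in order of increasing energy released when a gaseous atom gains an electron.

F is in period 2, group 17; Si is in period 3, group 14; K is in period 4, group 1; Se is in period 4, group 16; I is in period 5, group 17; Tl is in period 6, group 13.
Electron affinity generally becomes more exothermic across a period toward the halogens and less exothermic down a group.
Here both period and group differ, so the two effects have to be weighed against each other.
K > Tl: period and group pull opposite ways; the down-group shift dominates (48 vs 19 kJ/mol).
Si > K: relative to K, both the across-period and down-group shifts push Si's electron affinity up.
Se > Si: the two effects oppose for this pair; the across-period effect wins (195 vs 134 kJ/mol).
I > Se: the two effects oppose for this pair; the across-period effect wins (295 vs 195 kJ/mol).
F > I: F sits above I in group 17, so the down-group effect alone puts F higher.
For reference (kJ/mol): F 328, Si 134, K 48, Se 195, I 295, Tl 19.
So from lowest to highest: Tl < K < Si < Se < I < F.

Tl, K, Si, Se, I, F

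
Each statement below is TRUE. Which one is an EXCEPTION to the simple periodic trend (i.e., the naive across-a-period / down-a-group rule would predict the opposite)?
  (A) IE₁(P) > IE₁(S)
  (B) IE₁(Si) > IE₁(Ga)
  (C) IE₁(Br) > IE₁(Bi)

(A)

The general trend: IE₁ increases across a period and decreases down a group.
(A) P (period 3, group 15) vs S (period 3, group 16): the stated order contradicts the simple trend.
(B) Si (period 3, group 14) vs Ga (period 4, group 13): the stated order agrees with the simple trend.
(C) Br (period 4, group 17) vs Bi (period 6, group 15): the stated order agrees with the simple trend.
The exception is (A): S (3p⁴) ionizes more easily than half-filled P (3p³) because the paired 3p electron in S is pushed out by e⁻–e⁻ repulsion.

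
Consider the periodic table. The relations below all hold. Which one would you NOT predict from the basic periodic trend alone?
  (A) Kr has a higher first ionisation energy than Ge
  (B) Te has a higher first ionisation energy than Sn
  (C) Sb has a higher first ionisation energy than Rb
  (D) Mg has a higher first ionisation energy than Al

(D)

The general trend: first ionisation energy increases across a period and decreases down a group.
(A) Kr (period 4, group 18) vs Ge (period 4, group 14): the stated order agrees with the simple trend.
(B) Te (period 5, group 16) vs Sn (period 5, group 14): the stated order agrees with the simple trend.
(C) Sb (period 5, group 15) vs Rb (period 5, group 1): the stated order agrees with the simple trend.
(D) Mg (period 3, group 2) vs Al (period 3, group 13): the stated order contradicts the simple trend.
The exception is (D): Al's single 3p electron is easier to remove than one from Mg's filled 3s².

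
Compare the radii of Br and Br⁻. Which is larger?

Br⁻

Forming Br⁻ adds 1 electron to Br. More electron–electron repulsion in the same shell, with unchanged nuclear charge, lets the cloud expand.
An anion is larger than its parent atom: Br⁻ > Br.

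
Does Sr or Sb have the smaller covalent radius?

Sb

Sr is in period 5, group 2; Sb is in period 5, group 15.
Atomic radius shrinks across a period as nuclear charge pulls the same shell inward, and grows down a group as new shells are added.
All lie in period 5, so atomic radius increases right to left.
So Sb has the smaller covalent radius (Sb < Sr).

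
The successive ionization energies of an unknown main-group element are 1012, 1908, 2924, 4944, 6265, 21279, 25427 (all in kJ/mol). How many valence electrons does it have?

5

Look for the largest jump between consecutive ionization energies: IE6/IE5 ≈ 3.4, far larger than any earlier ratio.
That jump marks the point where a core electron is being removed. So the atom has 5 valence electrons.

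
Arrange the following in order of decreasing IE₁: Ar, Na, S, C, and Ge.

C is in period 2, group 14; Na is in period 3, group 1; S is in period 3, group 16; Ar is in period 3, group 18; Ge is in period 4, group 14.
Removing the outermost electron gets harder across a period and easier down a group.
Here both period and group differ, so the two effects have to be weighed against each other.
Ge > Na: the two effects oppose for this pair; the across-period effect wins (762 vs 496 kJ/mol).
S > Ge: both effects reinforce here, so S is clearly the higher of the two.
C > S: period and group pull opposite ways; the down-group shift dominates (1086 vs 1000 kJ/mol).
Ar > C: the two effects oppose for this pair; the across-period effect wins (1521 vs 1086 kJ/mol).
Approximate values (kJ/mol): C 1086, Na 496, S 1000, Ar 1521, Ge 762.
So from highest to lowest: Ar > C > S > Ge > Na.

Ar > C > S > Ge > Na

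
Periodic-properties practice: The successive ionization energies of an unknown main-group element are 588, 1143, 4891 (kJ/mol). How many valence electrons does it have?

Look for the largest jump between consecutive ionization energies: IE3/IE2 ≈ 4.3, far larger than any earlier ratio.
That jump marks the point where a core electron is being removed. So the atom has 2 valence electrons.

2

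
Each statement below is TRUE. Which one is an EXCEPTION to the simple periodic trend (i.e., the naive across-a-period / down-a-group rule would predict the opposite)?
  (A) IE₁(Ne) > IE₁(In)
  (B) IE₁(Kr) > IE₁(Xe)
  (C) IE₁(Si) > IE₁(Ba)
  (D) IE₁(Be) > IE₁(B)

(D)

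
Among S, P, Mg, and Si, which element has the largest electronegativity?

Mg is in period 3, group 2; Si is in period 3, group 14; P is in period 3, group 15; S is in period 3, group 16.
EN rises left→right (higher Z_eff, smaller atoms) and falls top→bottom (larger, more shielded atoms).
All lie in period 3, so electronegativity increases left to right.
The largest electronegativity among these belongs to S.

S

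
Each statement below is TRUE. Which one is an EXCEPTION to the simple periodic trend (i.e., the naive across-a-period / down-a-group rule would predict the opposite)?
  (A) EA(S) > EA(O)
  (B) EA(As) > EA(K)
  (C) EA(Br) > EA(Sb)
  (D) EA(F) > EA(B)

(A)

The general trend: electron affinity increases across a period and decreases down a group.
(A) S (period 3, group 16) vs O (period 2, group 16): the stated order contradicts the simple trend.
(B) As (period 4, group 15) vs K (period 4, group 1): the stated order agrees with the simple trend.
(C) Br (period 4, group 17) vs Sb (period 5, group 15): the stated order agrees with the simple trend.
(D) F (period 2, group 17) vs B (period 2, group 13): the stated order agrees with the simple trend.
The exception is (A): the compact 2p subshell of O repels the added electron more than S's larger 3p does.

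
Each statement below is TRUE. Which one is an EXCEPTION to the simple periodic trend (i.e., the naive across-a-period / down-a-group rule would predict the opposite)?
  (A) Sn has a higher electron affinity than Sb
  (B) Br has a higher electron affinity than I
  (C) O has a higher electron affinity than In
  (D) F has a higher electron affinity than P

The general trend: electron affinity increases across a period and decreases down a group.
(A) Sn (period 5, group 14) vs Sb (period 5, group 15): the stated order contradicts the simple trend.
(B) Br (period 4, group 17) vs I (period 5, group 17): the stated order agrees with the simple trend.
(C) O (period 2, group 16) vs In (period 5, group 13): the stated order agrees with the simple trend.
(D) F (period 2, group 17) vs P (period 3, group 15): the stated order agrees with the simple trend.
The exception is (A): adding an electron to Sb's half-filled 5p³ is unfavourable, so Sn has the more exothermic EA.

(A)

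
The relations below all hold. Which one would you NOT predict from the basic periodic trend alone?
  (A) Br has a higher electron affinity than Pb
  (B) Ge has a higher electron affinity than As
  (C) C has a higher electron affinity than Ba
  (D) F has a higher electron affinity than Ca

(B)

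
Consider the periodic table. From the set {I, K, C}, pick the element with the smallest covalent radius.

C

Atomic radius shrinks across a period as nuclear charge pulls the same shell inward, and grows down a group as new shells are added.
Here both period and group differ, so the two effects have to be weighed against each other.
I > C: period and group pull opposite ways; the down-group shift dominates (133 vs 75 pm).
K > I: period and group pull opposite ways; the across-period shift dominates (196 vs 133 pm).
Tabulated atomic radius (pm): C 75, K 196, I 133.
The smallest covalent radius among these belongs to C.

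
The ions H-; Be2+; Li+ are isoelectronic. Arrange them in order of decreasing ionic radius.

All of these have 2 electrons, so size is governed by nuclear charge alone: the more protons, the stronger the pull on the same electron cloud, and the smaller the ion.
Nuclear charges: Be2+ (Z=4), Li+ (Z=3), H- (Z=1).
Largest to smallest: H- > Li+ > Be2+.

H-, Li+, Be2+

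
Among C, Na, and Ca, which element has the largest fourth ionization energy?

Na

Consider each +3 ion: C³⁺ still has 1 valence electron; Na³⁺ is already 2 electrons into the core; Ca³⁺ is already 1 electron into the core.
Pulling an electron out of a noble-gas core costs far more than removing a remaining valence electron, so Ca and Na sit at the high end of IE_4.
Tabulated IE_4 (kJ/mol): C 6223, Na 9543, Ca 6491.
So the fourth ionization energies run C < Ca < Na.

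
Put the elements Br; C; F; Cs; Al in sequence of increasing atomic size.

F < C < Br < Al < Cs

Radius decreases left→right (rising Z_eff, same n) and increases top→bottom (higher n).
Here both period and group differ, so the two effects have to be weighed against each other.
C > F: both are in period 2; the period trend gives C the larger value.
Br > C: the two effects oppose for this pair; the down-group effect wins (114 vs 75 pm).
Al > Br: the two effects oppose for this pair; the across-period effect wins (126 vs 114 pm).
Cs > Al: relative to Al, both the across-period and down-group shifts push Cs's atomic radius up.
Approximate values (pm): C 75, F 64, Al 126, Br 114, Cs 232.
So from smallest to largest: F < C < Br < Al < Cs.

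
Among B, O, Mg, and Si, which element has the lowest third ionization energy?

Si

After 2 electrons have been removed, what remains? B²⁺ still has 1 valence electron; O²⁺ still has 4 valence electrons; Mg²⁺ is the bare [Ne] core; Si²⁺ still has 2 valence electrons.
Core electrons are held far more tightly than valence electrons, so Mg tops the IE_3 order.
Valence configurations: B²⁺ [He]2s¹, O²⁺ [He]2s²2p², Si²⁺ [Ne]3s².
Approximate IE_3 values (kJ/mol): B 3660, O 5300, Mg 7733, Si 3232.
So the third ionization energies run Si < B < O < Mg.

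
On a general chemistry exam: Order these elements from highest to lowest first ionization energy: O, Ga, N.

N is in period 2, group 15; O is in period 2, group 16; Ga is in period 4, group 13.
IE₁ increases left→right with effective nuclear charge and decreases top→bottom as the valence shell moves farther out.
Neither a single period nor a single group — weigh both effects.
O > Ga: relative to Ga, both the across-period and down-group shifts push O's first ionization energy up.
N > O: this pair runs against the simple trend — see the exception note.
Note the exception: N has a higher first ionization energy than O, contrary to the simple trend — pairing an electron in O's 2p⁴ costs repulsion energy, so O ionizes more easily than half-filled N (2p³).
For reference (kJ/mol): N 1402, O 1314, Ga 579.
So from highest to lowest: N > O > Ga.

N > O > Ga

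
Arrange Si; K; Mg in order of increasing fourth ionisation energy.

Si < K < Mg

IE_4 is the cost of taking one more electron from the +3 cation: Si³⁺ still has 1 valence electron; K³⁺ is already 2 electrons into the core; Mg³⁺ is already 1 electron into the core.
Pulling an electron out of a noble-gas core costs far more than removing a remaining valence electron, so K and Mg sit at the high end of IE_4.
Approximate IE_4 values (kJ/mol): Si 4356, K 5877, Mg 10543.
Overall IE_4 order: Si < K < Mg.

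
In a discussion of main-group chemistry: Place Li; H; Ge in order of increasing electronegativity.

Li, Ge, H

H is in period 1, group 1; Li is in period 2, group 1; Ge is in period 4, group 14.
Atoms toward the upper right of the periodic table pull bonding electrons most strongly.
These span different periods and groups, so the two trends combine.
Ge > Li: period and group pull opposite ways; the across-period shift dominates (2.01 vs 0.98).
H > Ge: the two effects oppose for this pair; the down-group effect wins (2.20 vs 2.01).
Approximate values (Pauling): H 2.20, Li 0.98, Ge 2.01.
So from lowest to highest: Li < Ge < H.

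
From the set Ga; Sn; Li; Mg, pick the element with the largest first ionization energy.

Mg

Li is in period 2, group 1; Mg is in period 3, group 2; Ga is in period 4, group 13; Sn is in period 5, group 14.
First ionization energy rises across a period (greater Z_eff holds electrons more tightly) and falls down a group (valence electrons are farther from the nucleus).
A diagonal step moves right (one effect) and down (the opposite effect) at once.
Ga > Li: the two effects oppose for this pair; the across-period effect wins (579 vs 520 kJ/mol).
Sn > Ga: period and group pull opposite ways; the across-period shift dominates (709 vs 579 kJ/mol).
Mg > Sn: period and group pull opposite ways; the down-group shift dominates (738 vs 709 kJ/mol).
For reference (kJ/mol): Li 520, Mg 738, Ga 579, Sn 709.
The largest first ionization energy among these belongs to Mg.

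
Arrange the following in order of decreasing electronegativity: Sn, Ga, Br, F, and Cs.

F > Br > Sn > Ga > Cs

F is in period 2, group 17; Ga is in period 4, group 13; Br is in period 4, group 17; Sn is in period 5, group 14; Cs is in period 6, group 1.
Electronegativity increases across a period and decreases down a group, tracking effective nuclear charge and atomic size.
Neither a single period nor a single group — weigh both effects.
Ga > Cs: both effects reinforce here, so Ga is clearly the higher of the two.
Sn > Ga: the two effects oppose for this pair; the across-period effect wins (1.96 vs 1.81).
Br > Sn: relative to Sn, both the across-period and down-group shifts push Br's electronegativity up.
F > Br: they share group 17; the group trend gives F the larger value.
For reference (Pauling): F 3.98, Ga 1.81, Br 2.96, Sn 1.96, Cs 0.79.
So from highest to lowest: F > Br > Sn > Ga > Cs.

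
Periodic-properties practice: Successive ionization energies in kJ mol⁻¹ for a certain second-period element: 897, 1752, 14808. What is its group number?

Group 2

Look for the largest jump between consecutive ionization energies: IE3/IE2 ≈ 8.5, far larger than any earlier ratio.
That jump marks the point where a core electron is being removed. So the atom has 2 valence electrons.
A main-group element with 2 valence electrons is in group 2.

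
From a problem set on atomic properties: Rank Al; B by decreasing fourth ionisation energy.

IE_4 is the cost of taking one more electron from the +3 cation: Al³⁺ is the bare [Ne] core; B³⁺ is the bare [He] core.
All of these are removing an electron from a noble-gas core or deeper; the smaller core (lower principal quantum number) is held far more tightly, and within a period the higher nuclear charge binds the same core more tightly.
Tabulated IE_4 (kJ/mol): Al 11577, B 25026.
Overall IE_4 order: Al < B.

B, Al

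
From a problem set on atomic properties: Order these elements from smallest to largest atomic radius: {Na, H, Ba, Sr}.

H < Na < Sr < Ba

H is in period 1, group 1; Na is in period 3, group 1; Sr is in period 5, group 2; Ba is in period 6, group 2.
Radius decreases left→right (rising Z_eff, same n) and increases top→bottom (higher n).
These span different periods and groups, so the two trends combine.
Na > H: they share group 1; the group trend gives Na the larger value.
Sr > Na: the two effects oppose for this pair; the down-group effect wins (185 vs 155 pm).
Ba > Sr: Ba sits below Sr in group 2, so the down-group effect alone puts Ba larger.
For reference (pm): H 32, Na 155, Sr 185, Ba 196.
So from smallest to largest: H < Na < Sr < Ba.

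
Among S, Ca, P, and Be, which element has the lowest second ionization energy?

IE_2 is the cost of taking one more electron from the +1 cation: S⁺ still has 5 valence electrons; Ca⁺ still has 1 valence electron; P⁺ still has 4 valence electrons; Be⁺ still has 1 valence electron.
All are still removing valence electrons, so compare the +1 ions as you would atoms: IE_2 generally rises across a period (higher Z_eff) and falls down a group (larger shell), subject to the usual subshell exceptions.
Valence configurations: S⁺ [Ne]3s²3p³, Ca⁺ [Ar]4s¹, P⁺ [Ne]3s²3p², Be⁺ [He]2s¹.
The numbers (kJ/mol): S 2252, Ca 1145, P 1907, Be 1757.
Hence IE_2: Ca < Be < P < S.

Ca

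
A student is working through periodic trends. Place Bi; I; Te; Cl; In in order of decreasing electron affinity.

Cl > I > Te > Bi > In

Cl is in period 3, group 17; In is in period 5, group 13; Te is in period 5, group 16; I is in period 5, group 17; Bi is in period 6, group 15.
Adding an electron releases more energy for atoms nearer the top right (short of the noble gases).
These span different periods and groups, so the two trends combine.
Bi > In: period and group pull opposite ways; the across-period shift dominates (91 vs 29 kJ/mol).
Te > Bi: both effects reinforce here, so Te is clearly the higher of the two.
I > Te: I lies to the right of Te in period 5, so the across-period effect alone puts I higher.
Cl > I: they share group 17; the group trend gives Cl the larger value.
Tabulated electron affinity (kJ/mol): Cl 349, In 29, Te 190, I 295, Bi 91.
So from highest to lowest: Cl > I > Te > Bi > In.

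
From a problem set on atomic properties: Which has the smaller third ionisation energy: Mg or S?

The third ionization energy removes an electron from the +2 ion. For each element: Mg²⁺ is the bare [Ne] core; S²⁺ still has 4 valence electrons.
Breaking into a closed-shell core is much more expensive than removing a leftover valence electron — Mg has the largest IE_3 here.
Tabulated IE_3 (kJ/mol): Mg 7733, S 3357.
Putting it together, IE_3: S < Mg.

S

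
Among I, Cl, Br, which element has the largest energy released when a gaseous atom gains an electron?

Atoms with high Z_eff and room in the valence shell (especially the halogens) have the most exothermic electron affinities.
All are in group 17, so electron affinity increases up the group.
The largest energy released when a gaseous atom gains an electron among these belongs to Cl.

Cl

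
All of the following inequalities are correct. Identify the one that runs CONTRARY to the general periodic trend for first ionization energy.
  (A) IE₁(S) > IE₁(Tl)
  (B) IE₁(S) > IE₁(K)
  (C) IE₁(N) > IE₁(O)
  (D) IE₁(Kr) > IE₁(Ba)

The general trend: first ionization energy increases across a period and decreases down a group.
(A) S (period 3, group 16) vs Tl (period 6, group 13): the stated order agrees with the simple trend.
(B) S (period 3, group 16) vs K (period 4, group 1): the stated order agrees with the simple trend.
(C) N (period 2, group 15) vs O (period 2, group 16): the stated order contradicts the simple trend.
(D) Kr (period 4, group 18) vs Ba (period 6, group 2): the stated order agrees with the simple trend.
The exception is (C): pairing an electron in O's 2p⁴ costs repulsion energy, so O ionizes more easily than half-filled N (2p³).

(C)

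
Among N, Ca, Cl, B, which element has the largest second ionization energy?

Consider each +1 ion: N⁺ still has 4 valence electrons; Ca⁺ still has 1 valence electron; Cl⁺ still has 6 valence electrons; B⁺ still has 2 valence electrons.
All are still removing valence electrons, so compare the +1 ions as you would atoms: IE_2 generally rises across a period (higher Z_eff) and falls down a group (larger shell), subject to the usual subshell exceptions.
Valence configurations: N⁺ [He]2s²2p², Ca⁺ [Ar]4s¹, Cl⁺ [Ne]3s²3p⁴, B⁺ [He]2s².
The numbers (kJ/mol): N 2856, Ca 1145, Cl 2298, B 2427.
So the second ionization energies run Ca < Cl < B < N.

N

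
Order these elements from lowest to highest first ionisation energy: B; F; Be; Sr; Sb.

Be is in period 2, group 2; B is in period 2, group 13; F is in period 2, group 17; Sr is in period 5, group 2; Sb is in period 5, group 15.
IE₁ increases left→right with effective nuclear charge and decreases top→bottom as the valence shell moves farther out.
These span different periods and groups, so the two trends combine.
B > Sr: relative to Sr, both the across-period and down-group shifts push B's first ionization energy up.
Sb > B: period and group pull opposite ways; the across-period shift dominates (831 vs 801 kJ/mol).
Be > Sb: period and group pull opposite ways; the down-group shift dominates (900 vs 831 kJ/mol).
F > Be: both are in period 2; the period trend gives F the larger value.
Note the exception: Be has a higher first ionization energy than B, contrary to the simple trend — removing B's lone 2p electron is easier than breaking Be's filled 2s².
Tabulated first ionization energy (kJ/mol): Be 900, B 801, F 1681, Sr 550, Sb 831.
So from lowest to highest: Sr < B < Sb < Be < F.

Sr, B, Sb, Be, F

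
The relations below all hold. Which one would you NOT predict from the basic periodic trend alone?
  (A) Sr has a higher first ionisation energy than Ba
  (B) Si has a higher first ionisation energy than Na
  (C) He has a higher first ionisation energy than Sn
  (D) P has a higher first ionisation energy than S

The general trend: first ionisation energy increases across a period and decreases down a group.
(A) Sr (period 5, group 2) vs Ba (period 6, group 2): the stated order agrees with the simple trend.
(B) Si (period 3, group 14) vs Na (period 3, group 1): the stated order agrees with the simple trend.
(C) He (period 1, group 18) vs Sn (period 5, group 14): the stated order agrees with the simple trend.
(D) P (period 3, group 15) vs S (period 3, group 16): the stated order contradicts the simple trend.
The exception is (D): S (3p⁴) ionizes more easily than half-filled P (3p³) because the paired 3p electron in S is pushed out by e⁻–e⁻ repulsion.

(D)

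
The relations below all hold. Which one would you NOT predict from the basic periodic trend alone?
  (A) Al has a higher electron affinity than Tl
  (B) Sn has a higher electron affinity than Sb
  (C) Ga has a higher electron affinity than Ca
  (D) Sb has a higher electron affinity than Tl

(B)

The general trend: electron affinity increases across a period and decreases down a group.
(A) Al (period 3, group 13) vs Tl (period 6, group 13): the stated order agrees with the simple trend.
(B) Sn (period 5, group 14) vs Sb (period 5, group 15): the stated order contradicts the simple trend.
(C) Ga (period 4, group 13) vs Ca (period 4, group 2): the stated order agrees with the simple trend.
(D) Sb (period 5, group 15) vs Tl (period 6, group 13): the stated order agrees with the simple trend.
The exception is (B): adding an electron to Sb's half-filled 5p³ is unfavourable, so Sn has the more exothermic EA.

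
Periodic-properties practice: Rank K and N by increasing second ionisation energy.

N, K

Consider each +1 ion: K⁺ is the bare [Ar] core; N⁺ still has 4 valence electrons.
Breaking into a closed-shell core is much more expensive than removing a leftover valence electron — K has the largest IE_2 here.
The numbers (kJ/mol): K 3052, N 2856.
So the second ionization energies run N < K.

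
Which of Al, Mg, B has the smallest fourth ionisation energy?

After 3 electrons have been removed, what remains? Al³⁺ is the bare [Ne] core; Mg³⁺ is already 1 electron into the core; B³⁺ is the bare [He] core.
All of these are removing an electron from a noble-gas core or deeper; the smaller core (lower principal quantum number) is held far more tightly, and within a period the higher nuclear charge binds the same core more tightly.
The numbers (kJ/mol): Al 11577, Mg 10543, B 25026.
Hence IE_4: Mg < Al < B.

Mg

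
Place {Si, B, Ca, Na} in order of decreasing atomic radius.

Ca > Na > Si > B

B is in period 2, group 13; Na is in period 3, group 1; Si is in period 3, group 14; Ca is in period 4, group 2.
Atomic radius shrinks across a period as nuclear charge pulls the same shell inward, and grows down a group as new shells are added.
Here both period and group differ, so the two effects have to be weighed against each other.
Si > B: the two effects oppose for this pair; the down-group effect wins (116 vs 85 pm).
Na > Si: both are in period 3; the period trend gives Na the larger value.
Ca > Na: the two effects oppose for this pair; the down-group effect wins (171 vs 155 pm).
Tabulated atomic radius (pm): B 85, Na 155, Si 116, Ca 171.
So from largest to smallest: Ca > Na > Si > B.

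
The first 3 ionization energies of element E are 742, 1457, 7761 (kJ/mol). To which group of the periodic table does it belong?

Look for the largest jump between consecutive ionization energies: IE3/IE2 ≈ 5.3, far larger than any earlier ratio.
That jump marks the point where a core electron is being removed. So the atom has 2 valence electrons.
A main-group element with 2 valence electrons is in group 2.

Group 2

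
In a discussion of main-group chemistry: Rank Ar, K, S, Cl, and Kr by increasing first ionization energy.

K, S, Cl, Kr, Ar

S is in period 3, group 16; Cl is in period 3, group 17; Ar is in period 3, group 18; K is in period 4, group 1; Kr is in period 4, group 18.
First ionization energy rises across a period (greater Z_eff holds electrons more tightly) and falls down a group (valence electrons are farther from the nucleus).
Here both period and group differ, so the two effects have to be weighed against each other.
S > K: both effects reinforce here, so S is clearly the higher of the two.
Cl > S: both are in period 3; the period trend gives Cl the larger value.
Kr > Cl: period and group pull opposite ways; the across-period shift dominates (1351 vs 1251 kJ/mol).
Ar > Kr: they share group 18; the group trend gives Ar the larger value.
Approximate values (kJ/mol): S 1000, Cl 1251, Ar 1521, K 419, Kr 1351.
So from lowest to highest: K < S < Cl < Kr < Ar.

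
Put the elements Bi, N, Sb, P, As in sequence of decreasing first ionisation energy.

N, P, As, Sb, Bi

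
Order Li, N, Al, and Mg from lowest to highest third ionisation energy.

Al < N < Mg < Li

Consider each +2 ion: Li²⁺ is already 1 electron into the core; N²⁺ still has 3 valence electrons; Al²⁺ still has 1 valence electron; Mg²⁺ is the bare [Ne] core.
Pulling an electron out of a noble-gas core costs far more than removing a remaining valence electron, so Mg and Li sit at the high end of IE_3.
Valence configurations: N²⁺ [He]2s²2p¹, Al²⁺ [Ne]3s¹.
Approximate IE_3 values (kJ/mol): Li 11815, N 4578, Al 2745, Mg 7733.
Putting it together, IE_3: Al < N < Mg < Li.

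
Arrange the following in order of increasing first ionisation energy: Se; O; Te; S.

Te, Se, S, O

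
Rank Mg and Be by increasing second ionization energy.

The second ionization energy removes an electron from the +1 ion. For each element: Mg⁺ still has 1 valence electron; Be⁺ still has 1 valence electron.
All are still removing valence electrons, so compare the +1 ions as you would atoms: IE_2 generally rises across a period (higher Z_eff) and falls down a group (larger shell), subject to the usual subshell exceptions.
Valence configurations: Mg⁺ [Ne]3s¹, Be⁺ [He]2s¹.
Tabulated IE_2 (kJ/mol): Mg 1451, Be 1757.
Putting it together, IE_2: Mg < Be.

Mg, Be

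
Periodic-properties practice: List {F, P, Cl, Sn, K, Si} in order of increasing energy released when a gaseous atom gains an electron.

K, P, Sn, Si, F, Cl

F is in period 2, group 17; Si is in period 3, group 14; P is in period 3, group 15; Cl is in period 3, group 17; K is in period 4, group 1; Sn is in period 5, group 14.
Electron affinity generally becomes more exothermic across a period toward the halogens and less exothermic down a group.
These span different periods and groups, so the two trends combine.
P > K: both effects reinforce here, so P is clearly the higher of the two.
Sn > P: this pair runs against the simple trend — see the exception note.
Si > Sn: Si sits above Sn in group 14, so the down-group effect alone puts Si higher.
F > Si: relative to Si, both the across-period and down-group shifts push F's electron affinity up.
Cl > F: this pair runs against the simple trend — see the exception note.
Note the exception: Sn has a higher electron affinity than P, contrary to the simple trend — adding an electron to P's half-filled np³ subshell costs electron-pairing energy.
Note the exception: Cl has a higher electron affinity than F, contrary to the simple trend — F's small 2p subshell makes the incoming electron feel strong e⁻–e⁻ repulsion, so Cl actually releases more energy on gaining an electron.
Note the exception: Si has a higher electron affinity than P, contrary to the simple trend — adding an electron to P's half-filled 3p³ is unfavourable, so Si (3p²) has the more exothermic EA.
Approximate values (kJ/mol): F 328, Si 134, P 72, Cl 349, K 48, Sn 107.
So from lowest to highest: K < P < Sn < Si < F < Cl.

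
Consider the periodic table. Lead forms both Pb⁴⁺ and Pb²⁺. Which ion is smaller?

Pb⁴⁺

Both ions have Z = 82 protons, but Pb⁴⁺ has lost more electrons, so its remaining electrons feel a larger effective nuclear charge per electron and are pulled in more tightly.
Higher positive charge → smaller ion, so Pb²⁺ > Pb⁴⁺.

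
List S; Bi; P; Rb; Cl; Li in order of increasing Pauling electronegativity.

Rb < Li < Bi < P < S < Cl

Li is in period 2, group 1; P is in period 3, group 15; S is in period 3, group 16; Cl is in period 3, group 17; Rb is in period 5, group 1; Bi is in period 6, group 15.
Smaller atoms with higher effective nuclear charge are more electronegative.
These span different periods and groups, so the two trends combine.
Li > Rb: Li sits above Rb in group 1, so the down-group effect alone puts Li higher.
Bi > Li: the two effects oppose for this pair; the across-period effect wins (2.02 vs 0.98).
P > Bi: they share group 15; the group trend gives P the larger value.
S > P: both are in period 3; the period trend gives S the larger value.
Cl > S: both are in period 3; the period trend gives Cl the larger value.
For reference (Pauling): Li 0.98, P 2.19, S 2.58, Cl 3.16, Rb 0.82, Bi 2.02.
So from lowest to highest: Rb < Li < Bi < P < S < Cl.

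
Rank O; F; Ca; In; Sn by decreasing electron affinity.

F, O, Sn, In, Ca

O is in period 2, group 16; F is in period 2, group 17; Ca is in period 4, group 2; In is in period 5, group 13; Sn is in period 5, group 14.
Electron affinity generally becomes more exothermic across a period toward the halogens and less exothermic down a group.
These span different periods and groups, so the two trends combine.
In > Ca: period and group pull opposite ways; the across-period shift dominates (29 vs 2 kJ/mol).
Sn > In: both are in period 5; the period trend gives Sn the larger value.
O > Sn: both effects reinforce here, so O is clearly the higher of the two.
F > O: F lies to the right of O in period 2, so the across-period effect alone puts F higher.
Tabulated electron affinity (kJ/mol): O 141, F 328, Ca 2, In 29, Sn 107.
So from highest to lowest: F > O > Sn > In > Ca.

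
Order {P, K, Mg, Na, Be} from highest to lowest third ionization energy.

Be, Mg, Na, K, P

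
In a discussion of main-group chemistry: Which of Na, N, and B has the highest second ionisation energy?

Na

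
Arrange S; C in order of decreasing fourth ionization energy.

IE_4 is the cost of taking one more electron from the +3 cation: S³⁺ still has 3 valence electrons; C³⁺ still has 1 valence electron.
All are still removing valence electrons, so compare the +3 ions as you would atoms: IE_4 generally rises across a period (higher Z_eff) and falls down a group (larger shell), subject to the usual subshell exceptions.
Valence configurations: S³⁺ [Ne]3s²3p¹, C³⁺ [He]2s¹.
Approximate IE_4 values (kJ/mol): S 4556, C 6223.
Overall IE_4 order: S < C.

C, S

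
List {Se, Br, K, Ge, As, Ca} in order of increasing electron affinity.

Atoms with high Z_eff and room in the valence shell (especially the halogens) have the most exothermic electron affinities.
All lie in period 4; the across-period trend (electron affinity increases left to right) applies, with the exception below.
Note the exception: K has a higher electron affinity than Ca, contrary to the simple trend — adding an electron to Ca (ns²) has to open a new, higher-energy np subshell, which is unfavourable.
Note the exception: Ge has a higher electron affinity than As, contrary to the simple trend — adding an electron to As's half-filled 4p³ is unfavourable, so Ge (4p²) has the more exothermic EA.
Approximate values (kJ/mol): K 48, Ca 2, Ge 119, As 78, Se 195, Br 325.
So from lowest to highest: Ca < K < As < Ge < Se < Br.

Ca < K < As < Ge < Se < Br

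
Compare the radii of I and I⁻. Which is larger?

Forming I⁻ adds 1 electron to I. More electron–electron repulsion in the same shell, with unchanged nuclear charge, lets the cloud expand.
An anion is larger than its parent atom: I⁻ > I.

I⁻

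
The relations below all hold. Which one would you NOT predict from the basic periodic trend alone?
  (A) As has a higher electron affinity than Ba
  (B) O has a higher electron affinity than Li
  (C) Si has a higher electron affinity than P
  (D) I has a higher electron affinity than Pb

The general trend: electron affinity increases across a period and decreases down a group.
(A) As (period 4, group 15) vs Ba (period 6, group 2): the stated order agrees with the simple trend.
(B) O (period 2, group 16) vs Li (period 2, group 1): the stated order agrees with the simple trend.
(C) Si (period 3, group 14) vs P (period 3, group 15): the stated order contradicts the simple trend.
(D) I (period 5, group 17) vs Pb (period 6, group 14): the stated order agrees with the simple trend.
The exception is (C): adding an electron to P's half-filled 3p³ is unfavourable, so Si (3p²) has the more exothermic EA.

(C)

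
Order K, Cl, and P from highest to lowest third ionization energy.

K > Cl > P

The third ionization energy removes an electron from the +2 ion. For each element: K²⁺ is already 1 electron into the core; Cl²⁺ still has 5 valence electrons; P²⁺ still has 3 valence electrons.
Core electrons are held far more tightly than valence electrons, so K tops the IE_3 order.
Valence configurations: Cl²⁺ [Ne]3s²3p³, P²⁺ [Ne]3s²3p¹.
Approximate IE_3 values (kJ/mol): K 4420, Cl 3822, P 2914.
Putting it together, IE_3: P < Cl < K.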